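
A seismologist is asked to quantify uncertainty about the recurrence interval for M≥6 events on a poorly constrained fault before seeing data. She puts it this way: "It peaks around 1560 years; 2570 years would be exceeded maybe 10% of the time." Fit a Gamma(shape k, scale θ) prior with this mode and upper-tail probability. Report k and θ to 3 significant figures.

Gamma(k,θ) with k>1 has mode (k−1)θ, so θ = 1560/(k−1).
Need P(X < 2570) = 0.9 with θ tied to k this way. Start at k = 2, θ = 1560: P(X<2570) ≈ 0.490.
Too low — raise k to concentrate. Iterating converges to k ≈ 8.57.
Then θ = 1560/(8.57−1) ≈ 206.

k ≈ 8.57, θ ≈ 206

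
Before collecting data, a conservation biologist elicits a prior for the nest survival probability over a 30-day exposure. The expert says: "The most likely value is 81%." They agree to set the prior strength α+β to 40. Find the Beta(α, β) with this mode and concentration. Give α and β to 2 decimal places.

α = 31.78, β = 8.22

For α,β > 1 the Beta mode is (α−1)/(α+β−2). With α+β = 40, the mode is (α−1)/38.
Set (α−1)/38 = 0.81 → α = 1 + 0.81·38 = 31.78.
β = 40 − α = 8.22.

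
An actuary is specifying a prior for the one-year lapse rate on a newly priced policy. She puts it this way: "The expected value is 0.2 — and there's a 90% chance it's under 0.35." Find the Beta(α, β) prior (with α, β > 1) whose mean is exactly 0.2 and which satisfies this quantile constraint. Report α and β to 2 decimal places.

α ≈ 2.52, β ≈ 10.06

With mean 0.2 fixed, write α = 0.2s, β = 0.8s where s = α+β.
Need P(θ < 0.35) = 0.9 under Beta(0.2s, 0.8s). Normal approximation: (q−m)/√(m(1−m)/s) ≈ z_{0.9} = 1.28, so s ≈ 0.2·0.8·(1.28)²/(0.35−0.2)² = 11.7.
At s = 11.7: P(θ<0.35) ≈ 0.893. Adjusting to match 0.9 gives s ≈ 12.58.
So α = 0.2·12.58 ≈ 2.52, β = 0.8·12.58 ≈ 10.06.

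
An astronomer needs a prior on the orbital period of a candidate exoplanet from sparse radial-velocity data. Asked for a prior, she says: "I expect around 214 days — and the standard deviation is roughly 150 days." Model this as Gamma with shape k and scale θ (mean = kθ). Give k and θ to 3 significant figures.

k ≈ 2.04, θ ≈ 105

For Gamma(k, scale θ): mean = kθ, variance = kθ², so CV = 1/√k.
CV = SD/mean = 150/214 = 0.7009, hence k = 1/CV² = 2.04.
Then θ = mean/k = 214/2.04 = 105.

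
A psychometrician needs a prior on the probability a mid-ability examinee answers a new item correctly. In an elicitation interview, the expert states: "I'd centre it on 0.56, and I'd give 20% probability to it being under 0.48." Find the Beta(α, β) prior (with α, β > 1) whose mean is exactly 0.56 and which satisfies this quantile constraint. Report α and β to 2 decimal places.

α ≈ 15.18, β ≈ 11.93

With mean 0.56 fixed, write α = 0.56s, β = 0.44s where s = α+β.
Need P(θ < 0.48) = 0.2 under Beta(0.56s, 0.44s). Normal approximation: (q−m)/√(m(1−m)/s) ≈ z_{0.2} = -0.842, so s ≈ 0.56·0.44·(-0.842)²/(0.48−0.56)² = 27.3.
At s = 27.3: P(θ<0.48) ≈ 0.199. Adjusting to match 0.2 gives s ≈ 27.11.
So α = 0.56·27.11 ≈ 15.18, β = 0.44·27.11 ≈ 11.93.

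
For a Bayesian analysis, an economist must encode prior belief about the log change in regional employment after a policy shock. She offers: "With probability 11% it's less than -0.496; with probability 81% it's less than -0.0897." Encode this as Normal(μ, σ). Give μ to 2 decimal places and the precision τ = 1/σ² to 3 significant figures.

The p-quantile of Normal(μ,σ) is μ + z_p·σ, with z_{0.11} = -1.227 and z_{0.81} = 0.8779.
Eliminate σ: μ = (z₂·x₁ − z₁·x₂)/(z₂ − z₁) = (0.8779·-0.496 − (-1.227)·-0.0897)/2.104 = -0.26.
Then σ = (x₂ − x₁)/(z₂ − z₁) = (-0.0897 − -0.496)/2.104 = 0.19.
Precision τ = 1/σ² = 1/0.1931² = 26.8.

μ = -0.26, τ = 26.8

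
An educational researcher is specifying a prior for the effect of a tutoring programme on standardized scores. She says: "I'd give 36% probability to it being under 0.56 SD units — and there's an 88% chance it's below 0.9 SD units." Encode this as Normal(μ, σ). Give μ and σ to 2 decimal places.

The p-quantile of Normal(μ,σ) is μ + z_p·σ, with z_{0.36} = -0.3585 and z_{0.88} = 1.175.
Eliminate σ: μ = (z₂·x₁ − z₁·x₂)/(z₂ − z₁) = (1.175·0.56 − (-0.3585)·0.9)/1.533 = 0.64.
Then σ = (x₂ − x₁)/(z₂ − z₁) = (0.9 − 0.56)/1.533 = 0.22.

μ = 0.64, σ = 0.22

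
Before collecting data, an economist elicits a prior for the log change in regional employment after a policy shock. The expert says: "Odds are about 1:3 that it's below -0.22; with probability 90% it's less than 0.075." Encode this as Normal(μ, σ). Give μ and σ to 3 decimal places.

μ = -0.118, σ = 0.151

For Normal(μ,σ), the p-quantile is μ + z_p·σ. Here z_{0.25} = -0.6745, z_{0.9} = 1.282.
So -0.22 = μ − 0.6745σ and 0.075 = μ + 1.282σ.
Subtracting: σ = (0.075 − -0.22)/(1.282 − (-0.6745)) = 0.151.
Then μ = -0.22 − (-0.6745)·0.151 = -0.118.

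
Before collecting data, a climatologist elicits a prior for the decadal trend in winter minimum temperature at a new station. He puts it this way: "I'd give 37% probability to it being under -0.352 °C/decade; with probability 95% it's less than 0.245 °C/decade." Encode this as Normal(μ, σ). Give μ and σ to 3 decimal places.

μ = -0.252, σ = 0.302

The p-quantile of Normal(μ,σ) is μ + z_p·σ, with z_{0.37} = -0.3319 and z_{0.95} = 1.645.
Eliminate σ: μ = (z₂·x₁ − z₁·x₂)/(z₂ − z₁) = (1.645·-0.352 − (-0.3319)·0.245)/1.977 = -0.252.
Then σ = (x₂ − x₁)/(z₂ − z₁) = (0.245 − -0.352)/1.977 = 0.302.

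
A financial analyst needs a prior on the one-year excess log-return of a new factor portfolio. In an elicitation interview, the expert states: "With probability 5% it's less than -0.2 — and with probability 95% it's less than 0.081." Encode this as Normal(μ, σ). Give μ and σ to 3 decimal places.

μ = -0.059, σ = 0.085

For Normal(μ,σ), the p-quantile is μ + z_p·σ. Here z_{0.05} = -1.645, z_{0.95} = 1.645.
So -0.2 = μ − 1.645σ and 0.081 = μ + 1.645σ.
Subtracting: σ = (0.081 − -0.2)/(1.645 − (-1.645)) = 0.085.
Then μ = -0.2 − (-1.645)·0.085 = -0.059.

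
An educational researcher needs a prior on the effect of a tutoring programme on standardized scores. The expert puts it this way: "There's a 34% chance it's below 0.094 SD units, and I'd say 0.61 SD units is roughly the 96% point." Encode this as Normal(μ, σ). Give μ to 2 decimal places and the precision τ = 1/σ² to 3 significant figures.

μ = 0.19, τ = 17.6

For Normal(μ,σ), the p-quantile is μ + z_p·σ. Here z_{0.34} = -0.4125, z_{0.96} = 1.751.
So 0.094 = μ − 0.4125σ and 0.61 = μ + 1.751σ.
Subtracting: σ = (0.61 − 0.094)/(1.751 − (-0.4125)) = 0.24.
Then μ = 0.094 − (-0.4125)·0.24 = 0.19.
Precision τ = 1/σ² = 1/0.2385² = 17.6.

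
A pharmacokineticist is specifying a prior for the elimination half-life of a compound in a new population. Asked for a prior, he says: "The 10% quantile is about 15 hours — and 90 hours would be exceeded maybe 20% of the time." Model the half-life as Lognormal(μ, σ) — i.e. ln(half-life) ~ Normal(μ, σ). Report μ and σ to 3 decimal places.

μ ≈ 3.790, σ ≈ 0.844

If T ~ Lognormal(μ,σ) then ln T ~ Normal(μ,σ), so the p-quantile of ln T is μ + z_p·σ.
ln(15) = 2.708 and ln(90) = 4.5; z_{0.1} = -1.282, z_{0.8} = 0.8416.
σ = (4.5 − 2.708)/(0.8416 − (-1.282)) = 0.844.
μ = 2.708 − (-1.282)·0.844 = 3.790.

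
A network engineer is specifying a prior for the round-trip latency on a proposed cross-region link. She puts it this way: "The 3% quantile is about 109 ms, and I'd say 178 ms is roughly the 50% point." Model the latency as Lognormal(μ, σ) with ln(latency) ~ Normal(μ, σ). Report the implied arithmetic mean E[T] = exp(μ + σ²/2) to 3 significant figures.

E[T] ≈ 184 ms

If T ~ Lognormal(μ,σ) then ln T ~ Normal(μ,σ), so the p-quantile of ln T is μ + z_p·σ.
ln(109) = 4.691 and ln(178) = 5.182; z_{0.03} = -1.881, z_{0.5} = 0.
σ = (5.182 − 4.691)/(0 − (-1.881)) = 0.261.
μ = 4.691 − (-1.881)·0.261 = 5.182.
E[T] = exp(μ + σ²/2) = exp(5.182 + 0.0340) = 184 ms.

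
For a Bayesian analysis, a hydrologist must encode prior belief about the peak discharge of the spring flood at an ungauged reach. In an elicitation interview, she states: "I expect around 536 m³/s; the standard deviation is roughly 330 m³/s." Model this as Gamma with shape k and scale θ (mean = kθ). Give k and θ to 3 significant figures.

For Gamma(k, scale θ): mean = kθ, variance = kθ², so CV = 1/√k.
CV = SD/mean = 330/536 = 0.6157, hence k = 1/CV² = 2.64.
Then θ = mean/k = 536/2.64 = 203.

k ≈ 2.64, θ ≈ 203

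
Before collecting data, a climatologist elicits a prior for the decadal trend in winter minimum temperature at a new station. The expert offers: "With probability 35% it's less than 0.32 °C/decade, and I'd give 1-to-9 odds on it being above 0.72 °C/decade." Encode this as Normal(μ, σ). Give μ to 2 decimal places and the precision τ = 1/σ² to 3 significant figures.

For Normal(μ,σ), the p-quantile is μ + z_p·σ. Here z_{0.35} = -0.3853, z_{0.9} = 1.282.
So 0.32 = μ − 0.3853σ and 0.72 = μ + 1.282σ.
Subtracting: σ = (0.72 − 0.32)/(1.282 − (-0.3853)) = 0.24.
Then μ = 0.32 − (-0.3853)·0.24 = 0.41.
Precision τ = 1/σ² = 1/0.24² = 17.4.

μ = 0.41, τ = 17.4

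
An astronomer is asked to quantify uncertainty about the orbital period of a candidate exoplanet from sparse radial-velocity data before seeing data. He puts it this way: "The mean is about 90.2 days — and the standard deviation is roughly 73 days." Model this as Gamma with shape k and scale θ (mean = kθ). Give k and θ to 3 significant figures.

k ≈ 1.53, θ ≈ 59.1

For Gamma(k, scale θ): mean = kθ, variance = kθ², so CV = 1/√k.
CV = SD/mean = 73/90.2 = 0.8093, hence k = 1/CV² = 1.53.
Then θ = mean/k = 90.2/1.53 = 59.1.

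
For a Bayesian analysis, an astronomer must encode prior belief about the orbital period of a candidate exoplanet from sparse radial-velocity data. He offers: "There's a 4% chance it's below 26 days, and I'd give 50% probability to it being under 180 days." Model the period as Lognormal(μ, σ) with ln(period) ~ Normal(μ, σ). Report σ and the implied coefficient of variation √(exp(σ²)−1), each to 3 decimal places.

σ ≈ 1.105, CV ≈ 1.547

If T ~ Lognormal(μ,σ) then ln T ~ Normal(μ,σ), so the p-quantile of ln T is μ + z_p·σ.
ln(26) = 3.258 and ln(180) = 5.193; z_{0.04} = -1.751, z_{0.5} = 0.
σ = (5.193 − 3.258)/(0 − (-1.751)) = 1.105.
μ = 3.258 − (-1.751)·1.105 = 5.193.
CV = √(exp(σ²)−1) = √(exp(1.2215)−1) = 1.547.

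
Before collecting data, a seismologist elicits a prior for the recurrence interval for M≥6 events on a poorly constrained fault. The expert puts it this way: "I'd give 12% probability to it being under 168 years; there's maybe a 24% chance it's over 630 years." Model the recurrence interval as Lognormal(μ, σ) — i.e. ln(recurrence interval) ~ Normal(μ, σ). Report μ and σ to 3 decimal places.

If T ~ Lognormal(μ,σ) then ln T ~ Normal(μ,σ), so the p-quantile of ln T is μ + z_p·σ.
ln(168) = 5.124 and ln(630) = 6.446; z_{0.12} = -1.175, z_{0.76} = 0.7063.
σ = (6.446 − 5.124)/(0.7063 − (-1.175)) = 0.703.
μ = 5.124 − (-1.175)·0.703 = 5.949.

μ ≈ 5.949, σ ≈ 0.703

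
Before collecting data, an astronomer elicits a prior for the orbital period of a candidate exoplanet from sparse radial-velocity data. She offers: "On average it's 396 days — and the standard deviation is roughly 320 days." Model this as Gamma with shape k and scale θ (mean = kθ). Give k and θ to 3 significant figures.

For Gamma(k, scale θ): mean = kθ, variance = kθ², so CV = 1/√k.
CV = SD/mean = 320/396 = 0.8081, hence k = 1/CV² = 1.53.
Then θ = mean/k = 396/1.53 = 259.

k ≈ 1.53, θ ≈ 259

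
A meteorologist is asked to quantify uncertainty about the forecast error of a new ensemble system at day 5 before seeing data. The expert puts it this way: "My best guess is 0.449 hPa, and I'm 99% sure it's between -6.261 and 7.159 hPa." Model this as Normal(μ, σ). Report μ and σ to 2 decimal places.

μ = 0.45, σ = 2.60

A symmetric 99% interval runs μ ± z·σ with z = 2.576.
Half-width = 6.71, so σ = 6.71/2.576 = 2.60.
μ is the stated best guess, 0.45.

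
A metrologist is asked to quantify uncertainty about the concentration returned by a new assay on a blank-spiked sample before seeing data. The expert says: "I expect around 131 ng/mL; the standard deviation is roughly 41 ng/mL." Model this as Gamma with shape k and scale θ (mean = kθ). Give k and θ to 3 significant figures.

k ≈ 10.2, θ ≈ 12.8

For Gamma(k, scale θ): mean = kθ, variance = kθ², so CV = 1/√k.
CV = SD/mean = 41/131 = 0.313, hence k = 1/CV² = 10.2.
Then θ = mean/k = 131/10.2 = 12.8.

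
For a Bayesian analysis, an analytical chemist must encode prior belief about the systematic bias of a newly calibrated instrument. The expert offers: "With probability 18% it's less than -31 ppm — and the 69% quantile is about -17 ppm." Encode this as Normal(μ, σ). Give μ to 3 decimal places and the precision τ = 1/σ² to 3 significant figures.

μ = -21.919, τ = 0.0102

The p-quantile of Normal(μ,σ) is μ + z_p·σ, with z_{0.18} = -0.9154 and z_{0.69} = 0.4959.
Eliminate σ: μ = (z₂·x₁ − z₁·x₂)/(z₂ − z₁) = (0.4959·-31 − (-0.9154)·-17)/1.411 = -21.919.
Then σ = (x₂ − x₁)/(z₂ − z₁) = (-17 − -31)/1.411 = 9.921.
Precision τ = 1/σ² = 1/9.921² = 0.0102.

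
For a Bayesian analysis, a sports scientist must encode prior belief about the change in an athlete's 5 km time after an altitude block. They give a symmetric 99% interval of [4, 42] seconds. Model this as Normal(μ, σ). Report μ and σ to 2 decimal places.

μ = 23.00, σ = 7.38

A symmetric 99% interval runs μ ± z·σ with z = 2.576.
Half-width = 19, so σ = 19/2.576 = 7.38.
μ is the interval midpoint, 23.00.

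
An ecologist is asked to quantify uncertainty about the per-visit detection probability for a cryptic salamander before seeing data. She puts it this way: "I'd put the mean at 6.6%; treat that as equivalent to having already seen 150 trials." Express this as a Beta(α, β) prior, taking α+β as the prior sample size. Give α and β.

Under the effective-sample-size interpretation, Beta(α, β) has prior mean α/(α+β) and prior sample size α+β.
So α+β = 150 and α/(α+β) = 0.066, giving α = 0.066·150 = 9.9 and β = 150 − 9.9 = 140.1.

α = 9.9, β = 140.1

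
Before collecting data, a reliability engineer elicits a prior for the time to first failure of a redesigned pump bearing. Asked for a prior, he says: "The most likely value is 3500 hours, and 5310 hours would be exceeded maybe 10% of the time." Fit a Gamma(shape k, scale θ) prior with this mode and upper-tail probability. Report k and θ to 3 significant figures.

Gamma(k,θ) with k>1 has mode (k−1)θ, so θ = 3500/(k−1).
Need P(X < 5310) = 0.9 with θ tied to k this way. Start at k = 2, θ = 3500: P(X<5310) ≈ 0.448.
Too low — raise k to concentrate. Iterating converges to k ≈ 11.7.
Then θ = 3500/(11.7−1) ≈ 326.

k ≈ 11.7, θ ≈ 326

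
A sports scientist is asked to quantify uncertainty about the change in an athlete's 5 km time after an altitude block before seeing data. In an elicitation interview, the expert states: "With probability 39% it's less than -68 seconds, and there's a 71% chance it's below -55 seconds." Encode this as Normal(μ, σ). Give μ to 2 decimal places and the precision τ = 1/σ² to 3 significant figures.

μ = -63.64, τ = 0.0041

For Normal(μ,σ), the p-quantile is μ + z_p·σ. Here z_{0.39} = -0.2793, z_{0.71} = 0.5534.
So -68 = μ − 0.2793σ and -55 = μ + 0.5534σ.
Subtracting: σ = (-55 − -68)/(0.5534 − (-0.2793)) = 15.61.
Then μ = -68 − (-0.2793)·15.61 = -63.64.
Precision τ = 1/σ² = 1/15.61² = 0.0041.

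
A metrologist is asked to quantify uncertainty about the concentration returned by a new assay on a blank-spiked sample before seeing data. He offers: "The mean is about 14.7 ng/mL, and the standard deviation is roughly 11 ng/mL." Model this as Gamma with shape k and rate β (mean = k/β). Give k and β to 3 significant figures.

k ≈ 1.79, β ≈ 0.121

For Gamma(k, rate β): mean = k/β, variance = k/β², so CV = 1/√k.
CV = SD/mean = 11/14.7 = 0.7483, hence k = 1/CV² = 1.79.
Then β = k/mean = 1.79/14.7 = 0.121.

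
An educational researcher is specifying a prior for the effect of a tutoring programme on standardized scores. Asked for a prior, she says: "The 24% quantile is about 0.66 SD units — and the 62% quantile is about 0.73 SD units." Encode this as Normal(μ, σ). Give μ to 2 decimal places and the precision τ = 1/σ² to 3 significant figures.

The p-quantile of Normal(μ,σ) is μ + z_p·σ, with z_{0.24} = -0.7063 and z_{0.62} = 0.3055.
Eliminate σ: μ = (z₂·x₁ − z₁·x₂)/(z₂ − z₁) = (0.3055·0.66 − (-0.7063)·0.73)/1.012 = 0.71.
Then σ = (x₂ − x₁)/(z₂ − z₁) = (0.73 − 0.66)/1.012 = 0.07.
Precision τ = 1/σ² = 1/0.06918² = 209.

μ = 0.71, τ = 209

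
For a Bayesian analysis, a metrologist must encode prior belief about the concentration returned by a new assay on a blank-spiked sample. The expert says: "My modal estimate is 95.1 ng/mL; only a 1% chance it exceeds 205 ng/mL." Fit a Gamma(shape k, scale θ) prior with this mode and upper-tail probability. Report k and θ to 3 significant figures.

Gamma(k,θ) with k>1 has mode (k−1)θ, so θ = 95.1/(k−1).
Need P(X < 205) = 0.99 with θ tied to k this way. Start at k = 2, θ = 95.1: P(X<205) ≈ 0.634.
Too low — raise k to concentrate. Iterating converges to k ≈ 9.21.
Then θ = 95.1/(9.21−1) ≈ 11.6.

k ≈ 9.21, θ ≈ 11.6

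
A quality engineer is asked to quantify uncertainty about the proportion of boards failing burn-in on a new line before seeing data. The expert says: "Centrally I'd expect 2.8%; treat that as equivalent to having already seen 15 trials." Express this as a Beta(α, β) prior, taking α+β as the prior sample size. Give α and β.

Under the effective-sample-size interpretation, Beta(α, β) has prior mean α/(α+β) and prior sample size α+β.
So α+β = 15 and α/(α+β) = 0.028, giving α = 0.028·15 = 0.42 and β = 15 − 0.42 = 14.58.

α = 0.42, β = 14.58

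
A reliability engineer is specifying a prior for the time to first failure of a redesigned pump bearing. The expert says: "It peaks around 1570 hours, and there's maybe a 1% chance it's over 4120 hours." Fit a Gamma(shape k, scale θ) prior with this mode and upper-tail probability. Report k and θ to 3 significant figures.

Gamma(k,θ) with k>1 has mode (k−1)θ, so θ = 1570/(k−1).
Need P(X < 4120) = 0.99 with θ tied to k this way. Start at k = 2, θ = 1570: P(X<4120) ≈ 0.737.
Too low — raise k to concentrate. Iterating converges to k ≈ 5.99.
Then θ = 1570/(5.99−1) ≈ 315.

k ≈ 5.99, θ ≈ 315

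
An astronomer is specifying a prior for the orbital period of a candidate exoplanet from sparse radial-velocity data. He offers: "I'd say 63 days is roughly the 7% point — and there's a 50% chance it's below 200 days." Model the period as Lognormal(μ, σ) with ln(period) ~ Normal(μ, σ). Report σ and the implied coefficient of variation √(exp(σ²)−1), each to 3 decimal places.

If T ~ Lognormal(μ,σ) then ln T ~ Normal(μ,σ), so the p-quantile of ln T is μ + z_p·σ.
ln(63) = 4.143 and ln(200) = 5.298; z_{0.07} = -1.476, z_{0.5} = 0.
σ = (5.298 − 4.143)/(0 − (-1.476)) = 0.783.
μ = 4.143 − (-1.476)·0.783 = 5.298.
CV = √(exp(σ²)−1) = √(exp(0.6127)−1) = 0.919.

σ ≈ 0.783, CV ≈ 0.919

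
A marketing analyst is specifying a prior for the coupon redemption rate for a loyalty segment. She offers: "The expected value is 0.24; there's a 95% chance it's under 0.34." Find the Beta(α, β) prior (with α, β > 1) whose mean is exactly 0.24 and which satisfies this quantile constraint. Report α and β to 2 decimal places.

With mean 0.24 fixed, write α = 0.24s, β = 0.76s where s = α+β.
Need P(θ < 0.34) = 0.95 under Beta(0.24s, 0.76s). Normal approximation: (q−m)/√(m(1−m)/s) ≈ z_{0.95} = 1.64, so s ≈ 0.24·0.76·(1.64)²/(0.34−0.24)² = 49.3.
At s = 49.3: P(θ<0.34) ≈ 0.942. Adjusting to match 0.95 gives s ≈ 54.05.
So α = 0.24·54.05 ≈ 12.97, β = 0.76·54.05 ≈ 41.08.

α ≈ 12.97, β ≈ 41.08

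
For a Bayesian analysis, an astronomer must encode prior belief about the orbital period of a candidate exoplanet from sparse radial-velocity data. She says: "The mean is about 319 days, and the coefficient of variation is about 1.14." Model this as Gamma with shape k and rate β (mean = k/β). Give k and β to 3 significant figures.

For Gamma(k, rate β): mean = k/β, variance = k/β², so CV = 1/√k.
CV = 1.14, hence k = 1/CV² = 0.769.
Then β = k/mean = 0.769/319 = 0.00241.

k ≈ 0.769, β ≈ 0.00241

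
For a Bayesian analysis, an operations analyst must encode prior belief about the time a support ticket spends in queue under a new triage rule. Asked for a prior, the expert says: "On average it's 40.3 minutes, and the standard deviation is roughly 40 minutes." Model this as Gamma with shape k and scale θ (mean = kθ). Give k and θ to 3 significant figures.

k ≈ 1.02, θ ≈ 39.7

For Gamma(k, scale θ): mean = kθ, variance = kθ², so CV = 1/√k.
CV = SD/mean = 40/40.3 = 0.9926, hence k = 1/CV² = 1.02.
Then θ = mean/k = 40.3/1.02 = 39.7.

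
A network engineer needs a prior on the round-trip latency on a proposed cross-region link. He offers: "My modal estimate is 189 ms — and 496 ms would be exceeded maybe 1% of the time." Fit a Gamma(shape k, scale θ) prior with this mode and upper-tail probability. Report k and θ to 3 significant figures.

k ≈ 5.99, θ ≈ 37.9

Gamma(k,θ) with k>1 has mode (k−1)θ, so θ = 189/(k−1).
Need P(X < 496) = 0.99 with θ tied to k this way. Start at k = 2, θ = 189: P(X<496) ≈ 0.737.
Too low — raise k to concentrate. Iterating converges to k ≈ 5.99.
Then θ = 189/(5.99−1) ≈ 37.9.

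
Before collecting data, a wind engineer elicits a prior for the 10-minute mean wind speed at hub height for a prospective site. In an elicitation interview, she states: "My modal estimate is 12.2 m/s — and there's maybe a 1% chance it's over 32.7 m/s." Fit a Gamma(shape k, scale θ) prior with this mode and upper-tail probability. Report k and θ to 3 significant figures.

Gamma(k,θ) with k>1 has mode (k−1)θ, so θ = 12.2/(k−1).
Need P(X < 32.7) = 0.99 with θ tied to k this way. Start at k = 2, θ = 12.2: P(X<32.7) ≈ 0.748.
Too low — raise k to concentrate. Iterating converges to k ≈ 5.75.
Then θ = 12.2/(5.75−1) ≈ 2.57.

k ≈ 5.75, θ ≈ 2.57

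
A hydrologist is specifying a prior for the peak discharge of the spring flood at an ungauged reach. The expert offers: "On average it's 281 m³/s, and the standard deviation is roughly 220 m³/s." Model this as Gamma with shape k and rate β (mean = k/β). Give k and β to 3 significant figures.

k ≈ 1.63, β ≈ 0.00581

For Gamma(k, rate β): mean = k/β, variance = k/β², so CV = 1/√k.
CV = SD/mean = 220/281 = 0.7829, hence k = 1/CV² = 1.63.
Then β = k/mean = 1.63/281 = 0.00581.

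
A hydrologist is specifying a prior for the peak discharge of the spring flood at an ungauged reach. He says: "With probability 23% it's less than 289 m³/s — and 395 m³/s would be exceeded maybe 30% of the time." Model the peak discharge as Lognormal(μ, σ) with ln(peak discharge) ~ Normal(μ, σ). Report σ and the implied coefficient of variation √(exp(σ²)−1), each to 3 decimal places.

If T ~ Lognormal(μ,σ) then ln T ~ Normal(μ,σ), so the p-quantile of ln T is μ + z_p·σ.
ln(289) = 5.666 and ln(395) = 5.979; z_{0.23} = -0.7388, z_{0.7} = 0.5244.
σ = (5.979 − 5.666)/(0.5244 − (-0.7388)) = 0.247.
μ = 5.666 − (-0.7388)·0.247 = 5.849.
CV = √(exp(σ²)−1) = √(exp(0.0612)−1) = 0.251.

σ ≈ 0.247, CV ≈ 0.251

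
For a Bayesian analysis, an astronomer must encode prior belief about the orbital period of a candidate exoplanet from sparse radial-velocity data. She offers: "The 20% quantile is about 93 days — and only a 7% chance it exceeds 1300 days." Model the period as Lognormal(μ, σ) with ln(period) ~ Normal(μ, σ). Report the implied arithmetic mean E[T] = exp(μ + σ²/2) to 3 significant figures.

E[T] ≈ 463 days

If T ~ Lognormal(μ,σ) then ln T ~ Normal(μ,σ), so the p-quantile of ln T is μ + z_p·σ.
ln(93) = 4.533 and ln(1300) = 7.17; z_{0.2} = -0.8416, z_{0.93} = 1.476.
σ = (7.17 − 4.533)/(1.476 − (-0.8416)) = 1.138.
μ = 4.533 − (-0.8416)·1.138 = 5.490.
E[T] = exp(μ + σ²/2) = exp(5.490 + 0.6477) = 463 days.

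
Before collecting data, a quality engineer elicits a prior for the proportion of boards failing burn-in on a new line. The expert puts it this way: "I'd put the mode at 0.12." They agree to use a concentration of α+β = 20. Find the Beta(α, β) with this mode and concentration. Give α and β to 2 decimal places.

α = 3.16, β = 16.84

For α,β > 1 the Beta mode is (α−1)/(α+β−2). With α+β = 20, the mode is (α−1)/18.
Set (α−1)/18 = 0.12 → α = 1 + 0.12·18 = 3.16.
β = 20 − α = 16.84.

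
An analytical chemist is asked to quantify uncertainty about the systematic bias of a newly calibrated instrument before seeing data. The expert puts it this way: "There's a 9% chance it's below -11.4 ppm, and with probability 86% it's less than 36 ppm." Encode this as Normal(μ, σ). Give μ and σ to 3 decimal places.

The p-quantile of Normal(μ,σ) is μ + z_p·σ, with z_{0.09} = -1.341 and z_{0.86} = 1.08.
Eliminate σ: μ = (z₂·x₁ − z₁·x₂)/(z₂ − z₁) = (1.08·-11.4 − (-1.341)·36)/2.421 = 14.849.
Then σ = (x₂ − x₁)/(z₂ − z₁) = (36 − -11.4)/2.421 = 19.578.

μ = 14.849, σ = 19.578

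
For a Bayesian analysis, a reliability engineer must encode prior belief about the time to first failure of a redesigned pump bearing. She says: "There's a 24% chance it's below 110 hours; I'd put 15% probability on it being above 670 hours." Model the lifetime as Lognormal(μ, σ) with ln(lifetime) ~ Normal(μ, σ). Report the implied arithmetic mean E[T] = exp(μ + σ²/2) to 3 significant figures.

If T ~ Lognormal(μ,σ) then ln T ~ Normal(μ,σ), so the p-quantile of ln T is μ + z_p·σ.
ln(110) = 4.7 and ln(670) = 6.507; z_{0.24} = -0.7063, z_{0.85} = 1.036.
σ = (6.507 − 4.7)/(1.036 − (-0.7063)) = 1.037.
μ = 4.7 − (-0.7063)·1.037 = 5.433.
E[T] = exp(μ + σ²/2) = exp(5.433 + 0.5374) = 392 hours.

E[T] ≈ 392 hours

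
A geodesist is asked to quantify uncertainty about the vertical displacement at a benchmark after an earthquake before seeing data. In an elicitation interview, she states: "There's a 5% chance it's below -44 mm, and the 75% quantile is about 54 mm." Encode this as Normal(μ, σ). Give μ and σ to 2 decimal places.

μ = 25.50, σ = 42.25

For Normal(μ,σ), the p-quantile is μ + z_p·σ. Here z_{0.05} = -1.645, z_{0.75} = 0.6745.
So -44 = μ − 1.645σ and 54 = μ + 0.6745σ.
Subtracting: σ = (54 − -44)/(0.6745 − (-1.645)) = 42.25.
Then μ = -44 − (-1.645)·42.25 = 25.50.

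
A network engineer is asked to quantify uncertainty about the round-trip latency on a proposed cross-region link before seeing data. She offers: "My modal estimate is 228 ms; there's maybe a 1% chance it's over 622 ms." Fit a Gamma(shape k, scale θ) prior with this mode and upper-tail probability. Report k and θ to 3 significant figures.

Gamma(k,θ) with k>1 has mode (k−1)θ, so θ = 228/(k−1).
Need P(X < 622) = 0.99 with θ tied to k this way. Start at k = 2, θ = 228: P(X<622) ≈ 0.756.
Too low — raise k to concentrate. Iterating converges to k ≈ 5.57.
Then θ = 228/(5.57−1) ≈ 49.9.

k ≈ 5.57, θ ≈ 49.9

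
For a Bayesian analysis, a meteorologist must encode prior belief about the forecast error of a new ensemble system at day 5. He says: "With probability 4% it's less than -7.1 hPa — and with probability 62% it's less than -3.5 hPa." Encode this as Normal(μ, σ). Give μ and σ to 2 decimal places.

For Normal(μ,σ), the p-quantile is μ + z_p·σ. Here z_{0.04} = -1.751, z_{0.62} = 0.3055.
So -7.1 = μ − 1.751σ and -3.5 = μ + 0.3055σ.
Subtracting: σ = (-3.5 − -7.1)/(0.3055 − (-1.751)) = 1.75.
Then μ = -7.1 − (-1.751)·1.75 = -4.03.

μ = -4.03, σ = 1.75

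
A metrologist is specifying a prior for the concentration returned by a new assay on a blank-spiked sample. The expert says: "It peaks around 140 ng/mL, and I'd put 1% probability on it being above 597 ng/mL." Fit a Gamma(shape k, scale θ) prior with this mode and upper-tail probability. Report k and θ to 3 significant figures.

Gamma(k,θ) with k>1 has mode (k−1)θ, so θ = 140/(k−1).
Need P(X < 597) = 0.99 with θ tied to k this way. Start at k = 2, θ = 140: P(X<597) ≈ 0.926.
Too low — raise k to concentrate. Iterating converges to k ≈ 2.95.
Then θ = 140/(2.95−1) ≈ 71.7.

k ≈ 2.95, θ ≈ 71.7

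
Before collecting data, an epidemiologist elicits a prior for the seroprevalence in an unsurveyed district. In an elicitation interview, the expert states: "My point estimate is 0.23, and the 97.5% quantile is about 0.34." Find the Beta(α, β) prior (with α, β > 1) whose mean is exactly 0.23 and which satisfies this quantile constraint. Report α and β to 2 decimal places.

α ≈ 14.65, β ≈ 49.04

With mean 0.23 fixed, write α = 0.23s, β = 0.77s where s = α+β.
Need P(θ < 0.34) = 0.975 under Beta(0.23s, 0.77s). Normal approximation: (q−m)/√(m(1−m)/s) ≈ z_{0.975} = 1.96, so s ≈ 0.23·0.77·(1.96)²/(0.34−0.23)² = 56.2.
At s = 56.2: P(θ<0.34) ≈ 0.968. Adjusting to match 0.975 gives s ≈ 63.69.
So α = 0.23·63.69 ≈ 14.65, β = 0.77·63.69 ≈ 49.04.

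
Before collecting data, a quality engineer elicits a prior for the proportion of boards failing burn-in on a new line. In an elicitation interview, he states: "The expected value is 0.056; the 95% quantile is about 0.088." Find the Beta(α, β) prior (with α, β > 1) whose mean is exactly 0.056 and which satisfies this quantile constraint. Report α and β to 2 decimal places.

With mean 0.056 fixed, write α = 0.056s, β = 0.944s where s = α+β.
Need P(θ < 0.088) = 0.95 under Beta(0.056s, 0.944s). Normal approximation: (q−m)/√(m(1−m)/s) ≈ z_{0.95} = 1.64, so s ≈ 0.056·0.944·(1.64)²/(0.088−0.056)² = 139.7.
At s = 139.7: P(θ<0.088) ≈ 0.936. Adjusting to match 0.95 gives s ≈ 166.02.
So α = 0.056·166.02 ≈ 9.30, β = 0.944·166.02 ≈ 156.72.

α ≈ 9.30, β ≈ 156.72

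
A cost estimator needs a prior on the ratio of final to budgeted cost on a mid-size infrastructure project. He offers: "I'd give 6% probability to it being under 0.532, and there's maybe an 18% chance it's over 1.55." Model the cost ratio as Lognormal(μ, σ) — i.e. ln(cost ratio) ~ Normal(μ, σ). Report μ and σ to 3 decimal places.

μ ≈ 0.042, σ ≈ 0.433

If T ~ Lognormal(μ,σ) then ln T ~ Normal(μ,σ), so the p-quantile of ln T is μ + z_p·σ.
ln(0.532) = -0.6311 and ln(1.55) = 0.4383; z_{0.06} = -1.555, z_{0.82} = 0.9154.
σ = (0.4383 − -0.6311)/(0.9154 − (-1.555)) = 0.433.
μ = -0.6311 − (-1.555)·0.433 = 0.042.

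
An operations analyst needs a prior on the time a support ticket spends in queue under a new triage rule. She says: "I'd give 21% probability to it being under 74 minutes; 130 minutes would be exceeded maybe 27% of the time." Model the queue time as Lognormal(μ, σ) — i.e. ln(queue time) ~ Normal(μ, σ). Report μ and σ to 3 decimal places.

If T ~ Lognormal(μ,σ) then ln T ~ Normal(μ,σ), so the p-quantile of ln T is μ + z_p·σ.
ln(74) = 4.304 and ln(130) = 4.868; z_{0.21} = -0.8064, z_{0.73} = 0.6128.
σ = (4.868 − 4.304)/(0.6128 − (-0.8064)) = 0.397.
μ = 4.304 − (-0.8064)·0.397 = 4.624.

μ ≈ 4.624, σ ≈ 0.397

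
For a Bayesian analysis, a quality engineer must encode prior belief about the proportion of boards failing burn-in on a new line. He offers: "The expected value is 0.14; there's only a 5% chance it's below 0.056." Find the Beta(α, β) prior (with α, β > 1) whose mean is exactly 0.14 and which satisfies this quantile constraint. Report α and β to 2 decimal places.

With mean 0.14 fixed, write α = 0.14s, β = 0.86s where s = α+β.
Need P(θ < 0.056) = 0.05 under Beta(0.14s, 0.86s). Normal approximation: (q−m)/√(m(1−m)/s) ≈ z_{0.05} = -1.64, so s ≈ 0.14·0.86·(-1.64)²/(0.056−0.14)² = 46.2.
At s = 46.2: P(θ<0.056) ≈ 0.023. Adjusting to match 0.05 gives s ≈ 33.07.
So α = 0.14·33.07 ≈ 4.63, β = 0.86·33.07 ≈ 28.44.

α ≈ 4.63, β ≈ 28.44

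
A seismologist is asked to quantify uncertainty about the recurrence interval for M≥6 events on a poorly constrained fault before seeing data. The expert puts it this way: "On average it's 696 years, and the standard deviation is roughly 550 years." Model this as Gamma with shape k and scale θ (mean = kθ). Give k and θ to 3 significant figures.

For Gamma(k, scale θ): mean = kθ, variance = kθ², so CV = 1/√k.
CV = SD/mean = 550/696 = 0.7902, hence k = 1/CV² = 1.6.
Then θ = mean/k = 696/1.6 = 435.

k ≈ 1.6, θ ≈ 435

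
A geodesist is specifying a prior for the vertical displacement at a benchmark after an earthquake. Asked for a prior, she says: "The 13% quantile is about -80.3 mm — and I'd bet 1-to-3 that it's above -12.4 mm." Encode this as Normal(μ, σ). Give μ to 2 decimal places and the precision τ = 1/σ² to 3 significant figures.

μ = -37.83, τ = 0.000703

The p-quantile of Normal(μ,σ) is μ + z_p·σ, with z_{0.13} = -1.126 and z_{0.75} = 0.6745.
Eliminate σ: μ = (z₂·x₁ − z₁·x₂)/(z₂ − z₁) = (0.6745·-80.3 − (-1.126)·-12.4)/1.801 = -37.83.
Then σ = (x₂ − x₁)/(z₂ − z₁) = (-12.4 − -80.3)/1.801 = 37.70.
Precision τ = 1/σ² = 1/37.7² = 0.000703.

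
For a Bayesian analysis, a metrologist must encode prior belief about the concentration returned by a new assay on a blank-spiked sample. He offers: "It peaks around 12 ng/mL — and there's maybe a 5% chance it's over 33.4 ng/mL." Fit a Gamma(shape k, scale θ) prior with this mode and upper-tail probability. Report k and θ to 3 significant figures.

Gamma(k,θ) with k>1 has mode (k−1)θ, so θ = 12/(k−1).
Need P(X < 33.4) = 0.95 with θ tied to k this way. Start at k = 2, θ = 12: P(X<33.4) ≈ 0.766.
Too low — raise k to concentrate. Iterating converges to k ≈ 3.56.
Then θ = 12/(3.56−1) ≈ 4.69.

k ≈ 3.56, θ ≈ 4.69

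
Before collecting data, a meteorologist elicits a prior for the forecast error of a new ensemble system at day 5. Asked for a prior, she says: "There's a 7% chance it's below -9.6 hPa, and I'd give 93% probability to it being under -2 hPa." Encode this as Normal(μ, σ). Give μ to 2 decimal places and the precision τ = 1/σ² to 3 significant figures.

μ = -5.80, τ = 0.151

The p-quantile of Normal(μ,σ) is μ + z_p·σ, with z_{0.07} = -1.476 and z_{0.93} = 1.476.
Eliminate σ: μ = (z₂·x₁ − z₁·x₂)/(z₂ − z₁) = (1.476·-9.6 − (-1.476)·-2)/2.952 = -5.80.
Then σ = (x₂ − x₁)/(z₂ − z₁) = (-2 − -9.6)/2.952 = 2.57.
Precision τ = 1/σ² = 1/2.575² = 0.151.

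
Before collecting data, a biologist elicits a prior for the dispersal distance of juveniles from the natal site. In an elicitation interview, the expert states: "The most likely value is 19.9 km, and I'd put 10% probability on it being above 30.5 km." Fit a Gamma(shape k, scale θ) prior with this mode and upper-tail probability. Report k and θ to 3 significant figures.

k ≈ 11.2, θ ≈ 1.94

Gamma(k,θ) with k>1 has mode (k−1)θ, so θ = 19.9/(k−1).
Need P(X < 30.5) = 0.9 with θ tied to k this way. Start at k = 2, θ = 19.9: P(X<30.5) ≈ 0.453.
Too low — raise k to concentrate. Iterating converges to k ≈ 11.2.
Then θ = 19.9/(11.2−1) ≈ 1.94.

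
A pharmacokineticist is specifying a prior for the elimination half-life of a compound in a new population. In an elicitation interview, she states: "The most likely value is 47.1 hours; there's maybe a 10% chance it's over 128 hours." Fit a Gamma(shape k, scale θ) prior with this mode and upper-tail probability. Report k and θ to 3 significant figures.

Gamma(k,θ) with k>1 has mode (k−1)θ, so θ = 47.1/(k−1).
Need P(X < 128) = 0.9 with θ tied to k this way. Start at k = 2, θ = 47.1: P(X<128) ≈ 0.755.
Too low — raise k to concentrate. Iterating converges to k ≈ 2.91.
Then θ = 47.1/(2.91−1) ≈ 24.6.

k ≈ 2.91, θ ≈ 24.6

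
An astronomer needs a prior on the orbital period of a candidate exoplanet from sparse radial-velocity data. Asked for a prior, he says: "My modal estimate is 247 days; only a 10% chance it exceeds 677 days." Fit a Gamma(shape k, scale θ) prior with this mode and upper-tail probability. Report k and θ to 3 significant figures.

Gamma(k,θ) with k>1 has mode (k−1)θ, so θ = 247/(k−1).
Need P(X < 677) = 0.9 with θ tied to k this way. Start at k = 2, θ = 247: P(X<677) ≈ 0.759.
Too low — raise k to concentrate. Iterating converges to k ≈ 2.88.
Then θ = 247/(2.88−1) ≈ 131.

k ≈ 2.88, θ ≈ 131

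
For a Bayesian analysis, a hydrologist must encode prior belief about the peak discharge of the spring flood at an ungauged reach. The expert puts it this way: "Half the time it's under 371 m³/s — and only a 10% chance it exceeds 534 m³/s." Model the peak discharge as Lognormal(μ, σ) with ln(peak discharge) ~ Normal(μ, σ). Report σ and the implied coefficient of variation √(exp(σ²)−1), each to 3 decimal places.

σ ≈ 0.284, CV ≈ 0.290

If T ~ Lognormal(μ,σ) then ln T ~ Normal(μ,σ), so the p-quantile of ln T is μ + z_p·σ.
ln(371) = 5.916 and ln(534) = 6.28; z_{0.5} = 0, z_{0.9} = 1.282.
σ = (6.28 − 5.916)/(1.282 − (0)) = 0.284.
μ = 5.916 − (0)·0.284 = 5.916.
CV = √(exp(σ²)−1) = √(exp(0.0808)−1) = 0.290.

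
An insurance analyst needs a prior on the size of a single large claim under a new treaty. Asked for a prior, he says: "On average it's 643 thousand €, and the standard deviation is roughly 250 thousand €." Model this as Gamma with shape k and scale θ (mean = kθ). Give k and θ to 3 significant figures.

For Gamma(k, scale θ): mean = kθ, variance = kθ², so CV = 1/√k.
CV = SD/mean = 250/643 = 0.3888, hence k = 1/CV² = 6.62.
Then θ = mean/k = 643/6.62 = 97.2.

k ≈ 6.62, θ ≈ 97.2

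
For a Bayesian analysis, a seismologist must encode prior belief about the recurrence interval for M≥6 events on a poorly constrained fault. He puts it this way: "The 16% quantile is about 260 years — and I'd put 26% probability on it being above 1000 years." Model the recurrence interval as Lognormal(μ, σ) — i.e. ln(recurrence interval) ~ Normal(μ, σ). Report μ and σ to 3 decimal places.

If T ~ Lognormal(μ,σ) then ln T ~ Normal(μ,σ), so the p-quantile of ln T is μ + z_p·σ.
ln(260) = 5.561 and ln(1000) = 6.908; z_{0.16} = -0.9945, z_{0.74} = 0.6433.
σ = (6.908 − 5.561)/(0.6433 − (-0.9945)) = 0.822.
μ = 5.561 − (-0.9945)·0.822 = 6.379.

μ ≈ 6.379, σ ≈ 0.822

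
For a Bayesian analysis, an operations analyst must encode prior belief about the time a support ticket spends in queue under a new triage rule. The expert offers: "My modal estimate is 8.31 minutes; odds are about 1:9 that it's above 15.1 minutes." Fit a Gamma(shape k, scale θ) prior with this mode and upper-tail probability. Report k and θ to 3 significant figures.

Gamma(k,θ) with k>1 has mode (k−1)θ, so θ = 8.31/(k−1).
Need P(X < 15.1) = 0.9 with θ tied to k this way. Start at k = 2, θ = 8.31: P(X<15.1) ≈ 0.542.
Too low — raise k to concentrate. Iterating converges to k ≈ 6.34.
Then θ = 8.31/(6.34−1) ≈ 1.56.

k ≈ 6.34, θ ≈ 1.56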